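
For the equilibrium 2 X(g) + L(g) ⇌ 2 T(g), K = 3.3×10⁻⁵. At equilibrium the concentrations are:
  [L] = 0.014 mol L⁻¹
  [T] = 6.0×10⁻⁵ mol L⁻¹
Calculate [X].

At equilibrium, K = [T]² / ([X]²·[L]) = 3.3×10⁻⁵.
(6.0×10⁻⁵)² / (([X])²·(0.014)) = 3.3×10⁻⁵
[X]² = 0.00779 ⇒ [X] = 0.088 mol L⁻¹

[X] = 0.088 mol L⁻¹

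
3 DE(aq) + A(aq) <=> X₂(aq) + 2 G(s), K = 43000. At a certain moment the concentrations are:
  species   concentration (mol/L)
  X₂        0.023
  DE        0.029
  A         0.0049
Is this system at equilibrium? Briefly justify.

no; Q > K, reaction proceeds in reverse

(G is a pure solid — omitted from Q.)
Q = [X₂] / ([DE]³·[A]) = (0.023) / ((0.029)³·(0.0049)) = 1.9e5
Q = 1.9e5 > K = 43000: net reverse reaction.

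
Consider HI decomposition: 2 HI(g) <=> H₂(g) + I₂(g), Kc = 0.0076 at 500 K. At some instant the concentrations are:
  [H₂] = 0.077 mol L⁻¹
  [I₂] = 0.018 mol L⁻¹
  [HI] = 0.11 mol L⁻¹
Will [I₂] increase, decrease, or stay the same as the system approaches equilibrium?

decrease

Qc = [H₂]·[I₂] / [HI]² = (0.077)·(0.018) / (0.11)² = 0.11
Qc = 0.11 > Kc = 0.0076: net reverse reaction.
I₂ is a product, so it decreases.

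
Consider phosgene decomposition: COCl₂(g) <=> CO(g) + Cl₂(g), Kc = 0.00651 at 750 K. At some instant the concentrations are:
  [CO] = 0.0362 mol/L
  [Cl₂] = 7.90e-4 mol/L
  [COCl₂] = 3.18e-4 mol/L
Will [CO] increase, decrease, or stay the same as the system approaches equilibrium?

Qc = [CO]·[Cl₂] / [COCl₂] = (0.0362)·(7.90e-4) / (3.18e-4) = 0.0899
Qc = 0.0899 > Kc = 0.00651: net reverse reaction.
CO is a product, so it decreases.

decrease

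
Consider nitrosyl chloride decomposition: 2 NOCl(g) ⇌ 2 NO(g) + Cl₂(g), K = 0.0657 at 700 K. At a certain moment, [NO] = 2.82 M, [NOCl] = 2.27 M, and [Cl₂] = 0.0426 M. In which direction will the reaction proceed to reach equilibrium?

Q = [NO]²·[Cl₂] / [NOCl]² = (2.82)²·(0.0426) / (2.27)² = 0.0657
Q = 0.0657 = K, so the system is already at equilibrium.

at equilibrium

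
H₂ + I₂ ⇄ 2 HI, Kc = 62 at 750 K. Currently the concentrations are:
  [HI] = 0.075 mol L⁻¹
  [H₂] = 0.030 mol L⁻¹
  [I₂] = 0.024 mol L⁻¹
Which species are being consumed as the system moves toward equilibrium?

Qc = [HI]² / ([H₂]·[I₂]) = (0.075)² / ((0.030)·(0.024)) = 7.8
Qc = 7.8 < Kc = 62: net forward reaction.

H₂, I₂ (reactants)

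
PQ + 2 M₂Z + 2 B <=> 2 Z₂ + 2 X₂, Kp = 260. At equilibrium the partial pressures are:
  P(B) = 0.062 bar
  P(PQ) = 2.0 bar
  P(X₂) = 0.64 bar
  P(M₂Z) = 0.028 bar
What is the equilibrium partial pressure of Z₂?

P(Z₂) = 0.062 bar

At equilibrium, Kp = P(Z₂)²·P(X₂)² / (P(PQ)·P(M₂Z)²·P(B)²) = 260.
(P(Z₂))²·(0.64)² / ((2.0)·(0.028)²·(0.062)²) = 260
P(Z₂)² = 0.00383 ⇒ P(Z₂) = 0.062 bar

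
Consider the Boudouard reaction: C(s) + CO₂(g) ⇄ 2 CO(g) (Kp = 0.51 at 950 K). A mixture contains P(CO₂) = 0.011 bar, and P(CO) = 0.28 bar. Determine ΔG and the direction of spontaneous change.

ΔG = 20.8 kJ/mol; the forward reaction is non-spontaneous

(C is a pure solid — omitted from Qp.)
Qp = P(CO)² / P(CO₂) = (0.28)² / (0.011) = 7.13
ΔG = RT ln(Qp/Kp) = (8.314 J mol⁻¹ K⁻¹)(950 K) × ln(7.13/0.51)
   = (7.898 kJ/mol)(2.638) = 20.8 kJ/mol
ΔG > 0, so the forward reaction is non-spontaneous (proceeds in reverse).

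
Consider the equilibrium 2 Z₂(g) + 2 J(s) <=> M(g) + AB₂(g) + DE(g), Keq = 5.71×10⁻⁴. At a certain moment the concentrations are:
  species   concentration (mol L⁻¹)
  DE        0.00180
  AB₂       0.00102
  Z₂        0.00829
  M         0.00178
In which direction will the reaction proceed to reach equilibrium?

(J is a pure solid — omitted from Q.)
Q = [M]·[AB₂]·[DE] / [Z₂]² = (0.00178)·(0.00102)·(0.00180) / (0.00829)² = 4.76×10⁻⁵
Q = 4.76×10⁻⁵ < Keq = 5.71×10⁻⁴, so the forward reaction proceeds.

in the forward direction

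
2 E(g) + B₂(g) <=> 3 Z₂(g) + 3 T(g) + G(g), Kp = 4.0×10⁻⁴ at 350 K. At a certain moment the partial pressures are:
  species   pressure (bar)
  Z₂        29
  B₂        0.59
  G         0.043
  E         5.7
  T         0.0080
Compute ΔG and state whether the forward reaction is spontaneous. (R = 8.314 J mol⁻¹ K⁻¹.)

Qp = P(Z₂)³·P(T)³·P(G) / (P(E)²·P(B₂)) = (29)³·(0.0080)³·(0.043) / ((5.7)²·(0.59)) = 2.80×10⁻⁵
ΔG = RT ln(Qp/Kp) = (8.314 J mol⁻¹ K⁻¹)(350 K) × ln(2.80×10⁻⁵/4.0×10⁻⁴)
   = (2.910 kJ/mol)(-2.659) = -7.74 kJ/mol
ΔG < 0, so the forward reaction is spontaneous (proceeds forward).

ΔG = -7.74 kJ/mol; the forward reaction is spontaneous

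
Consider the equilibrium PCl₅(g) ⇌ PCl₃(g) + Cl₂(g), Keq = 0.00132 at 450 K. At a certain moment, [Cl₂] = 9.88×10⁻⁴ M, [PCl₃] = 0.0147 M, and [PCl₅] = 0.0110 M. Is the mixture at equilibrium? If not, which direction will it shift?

yes, at equilibrium

Q = [PCl₃]·[Cl₂] / [PCl₅] = (0.0147)·(9.88×10⁻⁴) / (0.0110) = 0.00132
Q = 0.00132 = Keq; the system is at equilibrium.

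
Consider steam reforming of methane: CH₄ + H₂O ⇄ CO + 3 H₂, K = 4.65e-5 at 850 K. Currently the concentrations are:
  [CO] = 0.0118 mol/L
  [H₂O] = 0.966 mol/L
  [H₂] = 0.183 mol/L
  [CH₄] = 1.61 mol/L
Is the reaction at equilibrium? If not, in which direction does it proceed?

no net change (already at equilibrium)

Q = [CO]·[H₂]³ / ([CH₄]·[H₂O]) = (0.0118)·(0.183)³ / ((1.61)·(0.966)) = 4.65e-5
Q = 4.65e-5 = K, so the system is already at equilibrium.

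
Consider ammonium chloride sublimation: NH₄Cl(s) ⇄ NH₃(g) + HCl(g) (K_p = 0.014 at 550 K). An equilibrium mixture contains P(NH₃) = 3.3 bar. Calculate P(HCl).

(NH₄Cl is a pure solid — omitted from K_p.)
At equilibrium, K_p = P(NH₃)·P(HCl) = 0.014.
(3.3)·(P(HCl)) = 0.014
P(HCl) = 0.00424 = 0.0042 bar

P(HCl) = 0.0042 bar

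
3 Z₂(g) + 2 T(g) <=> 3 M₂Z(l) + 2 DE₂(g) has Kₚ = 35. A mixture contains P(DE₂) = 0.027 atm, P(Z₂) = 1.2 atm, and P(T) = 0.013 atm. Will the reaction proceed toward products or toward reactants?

(M₂Z is a pure liquid — omitted from Qₚ.)
Qₚ = P(DE₂)² / (P(Z₂)³·P(T)²) = (0.027)² / ((1.2)³·(0.013)²) = 2.5
Qₚ = 2.5 < Kₚ = 35, so the forward reaction proceeds.

in the forward direction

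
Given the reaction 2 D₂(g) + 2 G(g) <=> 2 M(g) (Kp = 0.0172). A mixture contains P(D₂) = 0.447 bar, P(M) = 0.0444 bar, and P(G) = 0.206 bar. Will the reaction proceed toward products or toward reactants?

to the left

Qp = P(M)² / (P(D₂)²·P(G)²) = (0.0444)² / ((0.447)²·(0.206)²) = 0.232
Qp = 0.232 > Kp = 0.0172, so the reverse reaction proceeds.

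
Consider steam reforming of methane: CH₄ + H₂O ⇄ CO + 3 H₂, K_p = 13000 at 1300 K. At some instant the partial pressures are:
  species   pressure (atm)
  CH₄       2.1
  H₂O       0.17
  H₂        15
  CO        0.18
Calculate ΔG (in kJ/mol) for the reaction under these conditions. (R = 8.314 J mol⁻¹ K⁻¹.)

ΔG = -22.0 kJ/mol

Q_p = P(CO)·P(H₂)³ / (P(CH₄)·P(H₂O)) = (0.18)·(15)³ / ((2.1)·(0.17)) = 1700
ΔG = RT ln(Q_p/K_p) = (8.314 J mol⁻¹ K⁻¹)(1300 K) × ln(1700/13000)
   = (10.81 kJ/mol)(-2.034) = -22.0 kJ/mol
ΔG < 0, so the forward reaction is spontaneous (proceeds forward).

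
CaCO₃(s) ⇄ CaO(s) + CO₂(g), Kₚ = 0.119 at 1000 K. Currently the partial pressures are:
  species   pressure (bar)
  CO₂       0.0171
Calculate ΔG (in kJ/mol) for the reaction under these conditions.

ΔG = -16.1 kJ/mol

(CaCO₃, CaO are pure solids — omitted from Qₚ.)
Qₚ = P(CO₂) = 0.0171
ΔG = RT ln(Qₚ/Kₚ) = (8.314 J mol⁻¹ K⁻¹)(1000 K) × ln(0.0171/0.119)
   = (8.314 kJ/mol)(-1.940) = -16.1 kJ/mol
ΔG < 0, so the forward reaction is spontaneous (proceeds forward).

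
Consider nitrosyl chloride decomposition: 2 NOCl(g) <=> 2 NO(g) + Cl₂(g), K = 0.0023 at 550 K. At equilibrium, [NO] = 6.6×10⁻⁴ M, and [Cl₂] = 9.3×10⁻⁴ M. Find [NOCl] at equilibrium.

At equilibrium, K = [NO]²·[Cl₂] / [NOCl]² = 0.0023.
(6.6×10⁻⁴)²·(9.3×10⁻⁴) / ([NOCl])² = 0.0023
[NOCl]² = 1.76×10⁻⁷ ⇒ [NOCl] = 4.2×10⁻⁴ M

[NOCl] = 4.2×10⁻⁴ M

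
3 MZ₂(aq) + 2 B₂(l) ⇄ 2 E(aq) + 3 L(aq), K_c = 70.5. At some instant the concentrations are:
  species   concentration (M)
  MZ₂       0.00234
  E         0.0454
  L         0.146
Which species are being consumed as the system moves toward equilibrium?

(B₂ is a pure liquid — omitted from Q_c.)
Q_c = [E]²·[L]³ / [MZ₂]³ = (0.0454)²·(0.146)³ / (0.00234)³ = 501
Q_c = 501 > K_c = 70.5: net reverse reaction.

E, L (products)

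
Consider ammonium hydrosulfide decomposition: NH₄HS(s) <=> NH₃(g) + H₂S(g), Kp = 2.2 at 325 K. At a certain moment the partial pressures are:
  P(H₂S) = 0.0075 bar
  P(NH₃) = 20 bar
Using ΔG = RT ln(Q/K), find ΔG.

(NH₄HS is a pure solid — omitted from Qp.)
Qp = P(NH₃)·P(H₂S) = (20)·(0.0075) = 0.150
ΔG = RT ln(Qp/Kp) = (8.314 J mol⁻¹ K⁻¹)(325 K) × ln(0.150/2.2)
   = (2.702 kJ/mol)(-2.686) = -7.26 kJ/mol
ΔG < 0, so the forward reaction is spontaneous (proceeds forward).

ΔG = -7.26 kJ/mol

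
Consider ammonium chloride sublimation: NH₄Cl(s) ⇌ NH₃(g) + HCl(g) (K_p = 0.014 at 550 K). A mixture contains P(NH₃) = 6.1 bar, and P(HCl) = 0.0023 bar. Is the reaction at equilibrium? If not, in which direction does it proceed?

no net change (already at equilibrium)

(NH₄Cl is a pure solid — omitted from Q_p.)
Q_p = P(NH₃)·P(HCl) = (6.1)·(0.0023) = 0.014
Q_p = 0.014 = K_p, so the system is already at equilibrium.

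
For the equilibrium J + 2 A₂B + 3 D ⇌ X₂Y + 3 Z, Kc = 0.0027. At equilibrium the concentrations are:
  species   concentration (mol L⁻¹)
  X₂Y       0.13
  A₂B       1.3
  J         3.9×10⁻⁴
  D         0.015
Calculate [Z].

[Z] = 3.6×10⁻⁴ mol L⁻¹

At equilibrium, Kc = [X₂Y]·[Z]³ / ([J]·[A₂B]²·[D]³) = 0.0027.
(0.13)·([Z])³ / ((3.9×10⁻⁴)·(1.3)²·(0.015)³) = 0.0027
[Z]³ = 4.62×10⁻¹¹ ⇒ [Z] = 3.6×10⁻⁴ mol L⁻¹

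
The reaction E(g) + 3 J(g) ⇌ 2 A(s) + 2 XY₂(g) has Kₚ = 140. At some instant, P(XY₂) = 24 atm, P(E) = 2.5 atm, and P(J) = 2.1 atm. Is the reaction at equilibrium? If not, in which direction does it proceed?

(A is a pure solid — omitted from Qₚ.)
Qₚ = P(XY₂)² / (P(E)·P(J)³) = (24)² / ((2.5)·(2.1)³) = 25
Qₚ = 25 < Kₚ = 140, so the forward reaction proceeds.

toward products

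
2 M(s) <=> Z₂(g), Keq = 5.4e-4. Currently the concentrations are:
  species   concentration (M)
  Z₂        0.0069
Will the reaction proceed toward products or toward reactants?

(M is a pure solid — omitted from Q.)
Q = [Z₂] = 0.0069
Q = 0.0069 > Keq = 5.4e-4, so the reverse reaction proceeds.

to the left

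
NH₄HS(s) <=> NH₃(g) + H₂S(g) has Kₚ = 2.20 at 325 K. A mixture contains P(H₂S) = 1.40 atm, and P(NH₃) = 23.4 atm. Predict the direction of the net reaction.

(NH₄HS is a pure solid — omitted from Qₚ.)
Qₚ = P(NH₃)·P(H₂S) = (23.4)·(1.40) = 32.8
Qₚ = 32.8 > Kₚ = 2.20, so the reverse reaction proceeds.

toward reactants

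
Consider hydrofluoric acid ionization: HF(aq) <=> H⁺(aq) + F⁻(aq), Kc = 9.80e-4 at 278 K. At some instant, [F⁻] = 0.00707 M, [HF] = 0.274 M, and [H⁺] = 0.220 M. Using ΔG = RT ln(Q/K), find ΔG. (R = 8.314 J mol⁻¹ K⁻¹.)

Qc = [H⁺]·[F⁻] / [HF] = (0.220)·(0.00707) / (0.274) = 0.00568
ΔG = RT ln(Qc/Kc) = (8.314 J mol⁻¹ K⁻¹)(278 K) × ln(0.00568/9.80e-4)
   = (2.311 kJ/mol)(1.757) = 4.06 kJ/mol
ΔG > 0, so the forward reaction is non-spontaneous (proceeds in reverse).

ΔG = 4.06 kJ/mol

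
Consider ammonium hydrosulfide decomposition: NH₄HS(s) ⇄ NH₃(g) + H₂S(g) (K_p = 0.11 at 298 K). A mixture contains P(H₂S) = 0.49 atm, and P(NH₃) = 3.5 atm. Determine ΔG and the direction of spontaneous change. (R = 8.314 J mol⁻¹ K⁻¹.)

(NH₄HS is a pure solid — omitted from Q_p.)
Q_p = P(NH₃)·P(H₂S) = (3.5)·(0.49) = 1.72
ΔG = RT ln(Q_p/K_p) = (8.314 J mol⁻¹ K⁻¹)(298 K) × ln(1.72/0.11)
   = (2.478 kJ/mol)(2.750) = 6.81 kJ/mol
ΔG > 0, so the forward reaction is non-spontaneous (proceeds in reverse).

ΔG = 6.81 kJ/mol; the forward reaction is non-spontaneous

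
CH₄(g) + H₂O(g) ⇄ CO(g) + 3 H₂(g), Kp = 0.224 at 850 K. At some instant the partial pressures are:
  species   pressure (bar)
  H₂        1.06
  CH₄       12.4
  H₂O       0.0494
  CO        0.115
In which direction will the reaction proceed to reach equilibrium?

Qp = P(CO)·P(H₂)³ / (P(CH₄)·P(H₂O)) = (0.115)·(1.06)³ / ((12.4)·(0.0494)) = 0.224
Qp = 0.224 = Kp, so the system is already at equilibrium.

no net change (already at equilibrium)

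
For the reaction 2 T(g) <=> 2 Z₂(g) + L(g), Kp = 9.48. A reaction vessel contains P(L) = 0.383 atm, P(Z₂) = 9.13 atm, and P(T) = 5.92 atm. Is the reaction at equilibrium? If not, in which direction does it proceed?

Qp = P(Z₂)²·P(L) / P(T)² = (9.13)²·(0.383) / (5.92)² = 0.911
Qp = 0.911 < Kp = 9.48, so the forward reaction proceeds.

forward (toward products)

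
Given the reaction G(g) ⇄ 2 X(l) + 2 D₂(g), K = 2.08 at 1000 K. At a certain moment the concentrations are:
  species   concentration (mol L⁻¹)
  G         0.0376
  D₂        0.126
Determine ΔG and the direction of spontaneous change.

(X is a pure liquid — omitted from Q.)
Q = [D₂]² / [G] = (0.126)² / (0.0376) = 0.422
ΔG = RT ln(Q/K) = (8.314 J mol⁻¹ K⁻¹)(1000 K) × ln(0.422/2.08)
   = (8.314 kJ/mol)(-1.595) = -13.3 kJ/mol
ΔG < 0, so the forward reaction is spontaneous (proceeds forward).

ΔG = -13.3 kJ/mol; the forward reaction is spontaneous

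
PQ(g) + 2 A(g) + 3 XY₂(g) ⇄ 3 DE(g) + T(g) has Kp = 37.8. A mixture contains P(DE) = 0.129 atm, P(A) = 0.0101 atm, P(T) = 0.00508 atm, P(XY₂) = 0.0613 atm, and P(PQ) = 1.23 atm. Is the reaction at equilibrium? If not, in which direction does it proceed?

reverse (toward reactants)

Qp = P(DE)³·P(T) / (P(PQ)·P(A)²·P(XY₂)³) = (0.129)³·(0.00508) / ((1.23)·(0.0101)²·(0.0613)³) = 377
Qp = 377 > Kp = 37.8, so the reverse reaction proceeds.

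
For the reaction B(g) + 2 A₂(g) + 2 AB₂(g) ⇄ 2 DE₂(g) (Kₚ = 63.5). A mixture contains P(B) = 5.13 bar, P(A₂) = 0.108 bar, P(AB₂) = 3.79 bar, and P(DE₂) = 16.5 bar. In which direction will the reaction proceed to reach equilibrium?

in the reverse direction

Qₚ = P(DE₂)² / (P(B)·P(A₂)²·P(AB₂)²) = (16.5)² / ((5.13)·(0.108)²·(3.79)²) = 317
Qₚ = 317 > Kₚ = 63.5, so the reverse reaction proceeds.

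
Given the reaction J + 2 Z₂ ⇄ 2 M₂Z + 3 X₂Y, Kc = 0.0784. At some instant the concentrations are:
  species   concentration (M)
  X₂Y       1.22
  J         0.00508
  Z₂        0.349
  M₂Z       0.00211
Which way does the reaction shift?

Qc = [M₂Z]²·[X₂Y]³ / ([J]·[Z₂]²) = (0.00211)²·(1.22)³ / ((0.00508)·(0.349)²) = 0.0131
Qc = 0.0131 < Kc = 0.0784, so the forward reaction proceeds.

in the forward direction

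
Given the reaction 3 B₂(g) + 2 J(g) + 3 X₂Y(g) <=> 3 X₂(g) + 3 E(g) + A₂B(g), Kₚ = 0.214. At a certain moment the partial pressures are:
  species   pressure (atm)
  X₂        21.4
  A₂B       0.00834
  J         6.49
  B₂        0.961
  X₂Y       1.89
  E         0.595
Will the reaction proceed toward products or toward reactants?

to the right

Qₚ = P(X₂)³·P(E)³·P(A₂B) / (P(B₂)³·P(J)²·P(X₂Y)³) = (21.4)³·(0.595)³·(0.00834) / ((0.961)³·(6.49)²·(1.89)³) = 0.0682
Qₚ = 0.0682 < Kₚ = 0.214, so the forward reaction proceeds.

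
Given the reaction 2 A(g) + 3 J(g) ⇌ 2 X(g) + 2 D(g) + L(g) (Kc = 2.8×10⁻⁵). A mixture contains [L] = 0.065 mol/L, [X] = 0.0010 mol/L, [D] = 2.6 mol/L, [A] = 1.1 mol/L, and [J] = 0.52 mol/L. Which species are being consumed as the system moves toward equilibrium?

A, J (reactants)

Qc = [X]²·[D]²·[L] / ([A]²·[J]³) = (0.0010)²·(2.6)²·(0.065) / ((1.1)²·(0.52)³) = 2.6×10⁻⁶
Qc = 2.6×10⁻⁶ < Kc = 2.8×10⁻⁵: net forward reaction.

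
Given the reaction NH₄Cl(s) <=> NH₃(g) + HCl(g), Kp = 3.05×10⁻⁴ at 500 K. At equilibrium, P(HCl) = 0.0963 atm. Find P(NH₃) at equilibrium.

(NH₄Cl is a pure solid — omitted from Kp.)
At equilibrium, Kp = P(NH₃)·P(HCl) = 3.05×10⁻⁴.
(P(NH₃))·(0.0963) = 3.05×10⁻⁴
P(NH₃) = 0.00317 atm

P(NH₃) = 0.00317 atm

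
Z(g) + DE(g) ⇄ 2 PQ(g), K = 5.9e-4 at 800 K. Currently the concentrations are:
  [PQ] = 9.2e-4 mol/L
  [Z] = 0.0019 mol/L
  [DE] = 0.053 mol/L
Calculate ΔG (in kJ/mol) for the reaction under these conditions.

Q = [PQ]² / ([Z]·[DE]) = (9.2e-4)² / ((0.0019)·(0.053)) = 0.00841
ΔG = RT ln(Q/K) = (8.314 J mol⁻¹ K⁻¹)(800 K) × ln(0.00841/5.9e-4)
   = (6.651 kJ/mol)(2.657) = 17.7 kJ/mol
ΔG > 0, so the forward reaction is non-spontaneous (proceeds in reverse).

ΔG = 17.7 kJ/mol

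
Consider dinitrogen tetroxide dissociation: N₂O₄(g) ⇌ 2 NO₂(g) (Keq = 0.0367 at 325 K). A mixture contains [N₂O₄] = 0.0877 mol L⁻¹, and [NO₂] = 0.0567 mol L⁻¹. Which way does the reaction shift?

Q = [NO₂]² / [N₂O₄] = (0.0567)² / (0.0877) = 0.0367
Q = 0.0367 = Keq, so the system is already at equilibrium.

at equilibrium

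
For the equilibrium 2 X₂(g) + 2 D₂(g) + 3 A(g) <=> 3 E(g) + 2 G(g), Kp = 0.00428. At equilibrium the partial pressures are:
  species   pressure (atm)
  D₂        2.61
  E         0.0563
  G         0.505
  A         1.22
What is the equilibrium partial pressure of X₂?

At equilibrium, Kp = P(E)³·P(G)² / (P(X₂)²·P(D₂)²·P(A)³) = 0.00428.
(0.0563)³·(0.505)² / ((P(X₂))²·(2.61)²·(1.22)³) = 0.00428
P(X₂)² = 8.60e-4 ⇒ P(X₂) = 0.0293 atm

P(X₂) = 0.0293 atm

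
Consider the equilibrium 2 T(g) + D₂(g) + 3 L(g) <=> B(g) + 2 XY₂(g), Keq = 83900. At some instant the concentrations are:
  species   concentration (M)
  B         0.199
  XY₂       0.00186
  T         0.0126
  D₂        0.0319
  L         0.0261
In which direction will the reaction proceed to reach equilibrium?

Q = [B]·[XY₂]² / ([T]²·[D₂]·[L]³) = (0.199)·(0.00186)² / ((0.0126)²·(0.0319)·(0.0261)³) = 7650
Q = 7650 < Keq = 83900, so the forward reaction proceeds.

toward products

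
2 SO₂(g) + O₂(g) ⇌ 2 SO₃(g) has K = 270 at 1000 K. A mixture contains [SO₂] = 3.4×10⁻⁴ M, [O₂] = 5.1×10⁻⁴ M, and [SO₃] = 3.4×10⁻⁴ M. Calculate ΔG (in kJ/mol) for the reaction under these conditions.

ΔG = 16.5 kJ/mol

Q = [SO₃]² / ([SO₂]²·[O₂]) = (3.4×10⁻⁴)² / ((3.4×10⁻⁴)²·(5.1×10⁻⁴)) = 1960
ΔG = RT ln(Q/K) = (8.314 J mol⁻¹ K⁻¹)(1000 K) × ln(1960/270)
   = (8.314 kJ/mol)(1.982) = 16.5 kJ/mol
ΔG > 0, so the forward reaction is non-spontaneous (proceeds in reverse).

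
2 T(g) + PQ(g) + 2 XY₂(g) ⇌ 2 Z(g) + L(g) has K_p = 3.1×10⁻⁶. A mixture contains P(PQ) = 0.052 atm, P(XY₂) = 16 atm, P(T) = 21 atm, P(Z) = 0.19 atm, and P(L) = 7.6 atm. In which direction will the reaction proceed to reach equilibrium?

Q_p = P(Z)²·P(L) / (P(T)²·P(PQ)·P(XY₂)²) = (0.19)²·(7.6) / ((21)²·(0.052)·(16)²) = 4.7×10⁻⁵
Q_p = 4.7×10⁻⁵ > K_p = 3.1×10⁻⁶, so the reverse reaction proceeds.

toward reactants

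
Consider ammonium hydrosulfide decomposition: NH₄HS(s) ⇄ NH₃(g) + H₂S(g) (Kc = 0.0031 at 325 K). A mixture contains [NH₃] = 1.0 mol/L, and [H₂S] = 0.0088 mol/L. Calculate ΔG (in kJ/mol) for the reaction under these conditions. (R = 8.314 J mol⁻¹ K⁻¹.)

(NH₄HS is a pure solid — omitted from Qc.)
Qc = [NH₃]·[H₂S] = (1.0)·(0.0088) = 0.00880
ΔG = RT ln(Qc/Kc) = (8.314 J mol⁻¹ K⁻¹)(325 K) × ln(0.00880/0.0031)
   = (2.702 kJ/mol)(1.043) = 2.82 kJ/mol
ΔG > 0, so the forward reaction is non-spontaneous (proceeds in reverse).

ΔG = 2.82 kJ/mol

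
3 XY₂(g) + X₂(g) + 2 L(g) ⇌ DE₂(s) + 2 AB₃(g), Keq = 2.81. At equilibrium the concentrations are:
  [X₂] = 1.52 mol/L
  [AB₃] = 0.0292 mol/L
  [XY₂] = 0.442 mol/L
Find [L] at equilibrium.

[L] = 0.0481 mol/L

(DE₂ is a pure solid — omitted from Keq.)
At equilibrium, Keq = [AB₃]² / ([XY₂]³·[X₂]·[L]²) = 2.81.
(0.0292)² / ((0.442)³·(1.52)·([L])²) = 2.81
[L]² = 0.00231 ⇒ [L] = 0.0481 mol/L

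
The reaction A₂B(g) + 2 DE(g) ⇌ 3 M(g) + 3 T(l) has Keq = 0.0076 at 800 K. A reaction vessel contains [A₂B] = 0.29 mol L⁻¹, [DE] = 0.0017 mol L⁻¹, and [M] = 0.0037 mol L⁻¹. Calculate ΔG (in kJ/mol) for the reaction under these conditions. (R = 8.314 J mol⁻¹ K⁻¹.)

ΔG = 13.8 kJ/mol

(T is a pure liquid — omitted from Q.)
Q = [M]³ / ([A₂B]·[DE]²) = (0.0037)³ / ((0.29)·(0.0017)²) = 0.0604
ΔG = RT ln(Q/Keq) = (8.314 J mol⁻¹ K⁻¹)(800 K) × ln(0.0604/0.0076)
   = (6.651 kJ/mol)(2.073) = 13.8 kJ/mol
ΔG > 0, so the forward reaction is non-spontaneous (proceeds in reverse).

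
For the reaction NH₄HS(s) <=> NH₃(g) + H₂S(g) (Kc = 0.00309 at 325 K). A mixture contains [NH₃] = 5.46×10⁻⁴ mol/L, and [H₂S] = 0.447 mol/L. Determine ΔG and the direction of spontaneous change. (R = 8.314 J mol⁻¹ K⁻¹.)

(NH₄HS is a pure solid — omitted from Qc.)
Qc = [NH₃]·[H₂S] = (5.46×10⁻⁴)·(0.447) = 2.44×10⁻⁴
ΔG = RT ln(Qc/Kc) = (8.314 J mol⁻¹ K⁻¹)(325 K) × ln(2.44×10⁻⁴/0.00309)
   = (2.702 kJ/mol)(-2.539) = -6.86 kJ/mol
ΔG < 0, so the forward reaction is spontaneous (proceeds forward).

ΔG = -6.86 kJ/mol; the forward reaction is spontaneous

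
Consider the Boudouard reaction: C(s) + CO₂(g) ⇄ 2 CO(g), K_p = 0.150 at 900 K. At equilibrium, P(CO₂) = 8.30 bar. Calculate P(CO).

P(CO) = 1.12 bar

(C is a pure solid — omitted from K_p.)
At equilibrium, K_p = P(CO)² / P(CO₂) = 0.150.
(P(CO))² / (8.30) = 0.150
P(CO)² = 1.25 ⇒ P(CO) = 1.12 bar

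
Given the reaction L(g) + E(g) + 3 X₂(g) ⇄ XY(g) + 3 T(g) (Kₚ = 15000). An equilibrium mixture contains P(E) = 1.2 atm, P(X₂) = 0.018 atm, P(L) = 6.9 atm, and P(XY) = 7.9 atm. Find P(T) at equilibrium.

At equilibrium, Kₚ = P(XY)·P(T)³ / (P(L)·P(E)·P(X₂)³) = 15000.
(7.9)·(P(T))³ / ((6.9)·(1.2)·(0.018)³) = 15000
P(T)³ = 0.0917 ⇒ P(T) = 0.45 atm

P(T) = 0.45 atm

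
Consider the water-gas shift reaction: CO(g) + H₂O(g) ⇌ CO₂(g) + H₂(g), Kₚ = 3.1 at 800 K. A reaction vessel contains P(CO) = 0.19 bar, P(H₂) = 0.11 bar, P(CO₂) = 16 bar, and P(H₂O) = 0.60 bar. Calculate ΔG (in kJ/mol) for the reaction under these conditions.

Qₚ = P(CO₂)·P(H₂) / (P(CO)·P(H₂O)) = (16)·(0.11) / ((0.19)·(0.60)) = 15.4
ΔG = RT ln(Qₚ/Kₚ) = (8.314 J mol⁻¹ K⁻¹)(800 K) × ln(15.4/3.1)
   = (6.651 kJ/mol)(1.603) = 10.7 kJ/mol
ΔG > 0, so the forward reaction is non-spontaneous (proceeds in reverse).

ΔG = 10.7 kJ/mol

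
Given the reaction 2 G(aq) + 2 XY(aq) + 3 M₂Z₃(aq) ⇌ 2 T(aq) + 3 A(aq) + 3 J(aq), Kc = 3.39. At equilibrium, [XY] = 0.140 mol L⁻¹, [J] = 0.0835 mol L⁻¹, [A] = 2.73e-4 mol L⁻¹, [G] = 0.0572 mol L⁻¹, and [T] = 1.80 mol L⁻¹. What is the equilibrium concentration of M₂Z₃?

At equilibrium, Kc = [T]²·[A]³·[J]³ / ([G]²·[XY]²·[M₂Z₃]³) = 3.39.
(1.80)²·(2.73e-4)³·(0.0835)³ / ((0.0572)²·(0.140)²·([M₂Z₃])³) = 3.39
[M₂Z₃]³ = 1.77e-10 ⇒ [M₂Z₃] = 5.61e-4 mol L⁻¹

[M₂Z₃] = 5.61e-4 mol L⁻¹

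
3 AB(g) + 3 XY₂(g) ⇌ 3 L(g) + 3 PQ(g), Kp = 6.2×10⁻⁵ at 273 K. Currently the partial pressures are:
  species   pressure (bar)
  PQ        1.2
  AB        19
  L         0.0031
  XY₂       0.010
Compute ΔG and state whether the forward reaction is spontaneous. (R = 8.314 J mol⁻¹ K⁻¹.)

Qp = P(L)³·P(PQ)³ / (P(AB)³·P(XY₂)³) = (0.0031)³·(1.2)³ / ((19)³·(0.010)³) = 7.51×10⁻⁶
ΔG = RT ln(Qp/Kp) = (8.314 J mol⁻¹ K⁻¹)(273 K) × ln(7.51×10⁻⁶/6.2×10⁻⁵)
   = (2.270 kJ/mol)(-2.111) = -4.79 kJ/mol
ΔG < 0, so the forward reaction is spontaneous (proceeds forward).

ΔG = -4.79 kJ/mol; the forward reaction is spontaneous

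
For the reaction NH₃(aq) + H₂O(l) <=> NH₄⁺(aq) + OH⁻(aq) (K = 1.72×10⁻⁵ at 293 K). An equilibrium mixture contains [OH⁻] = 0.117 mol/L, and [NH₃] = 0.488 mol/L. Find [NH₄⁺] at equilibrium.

[NH₄⁺] = 7.17×10⁻⁵ mol/L

(H₂O is a pure liquid — omitted from K.)
At equilibrium, K = [NH₄⁺]·[OH⁻] / [NH₃] = 1.72×10⁻⁵.
([NH₄⁺])·(0.117) / (0.488) = 1.72×10⁻⁵
[NH₄⁺] = 7.17×10⁻⁵ mol/L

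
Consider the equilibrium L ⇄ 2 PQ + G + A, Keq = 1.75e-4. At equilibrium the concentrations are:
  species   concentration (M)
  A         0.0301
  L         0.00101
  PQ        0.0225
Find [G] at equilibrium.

At equilibrium, Keq = [PQ]²·[G]·[A] / [L] = 1.75e-4.
(0.0225)²·([G])·(0.0301) / (0.00101) = 1.75e-4
[G] = 0.0116 M

[G] = 0.0116 M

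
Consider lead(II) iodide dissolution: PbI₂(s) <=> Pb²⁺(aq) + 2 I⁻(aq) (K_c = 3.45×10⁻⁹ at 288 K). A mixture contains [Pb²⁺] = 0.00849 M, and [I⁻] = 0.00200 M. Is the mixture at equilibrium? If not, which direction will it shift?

no; Q > K, reaction proceeds in reverse

(PbI₂ is a pure solid — omitted from Q_c.)
Q_c = [Pb²⁺]·[I⁻]² = (0.00849)·(0.00200)² = 3.40×10⁻⁸
Q_c = 3.40×10⁻⁸ > K_c = 3.45×10⁻⁹: net reverse reaction.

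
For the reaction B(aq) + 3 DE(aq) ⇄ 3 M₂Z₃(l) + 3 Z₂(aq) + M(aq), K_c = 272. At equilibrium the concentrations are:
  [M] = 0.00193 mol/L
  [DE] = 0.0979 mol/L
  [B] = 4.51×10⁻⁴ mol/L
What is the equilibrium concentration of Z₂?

[Z₂] = 0.391 mol/L

(M₂Z₃ is a pure liquid — omitted from K_c.)
At equilibrium, K_c = [Z₂]³·[M] / ([B]·[DE]³) = 272.
([Z₂])³·(0.00193) / ((4.51×10⁻⁴)·(0.0979)³) = 272
[Z₂]³ = 0.0596 ⇒ [Z₂] = 0.391 mol/L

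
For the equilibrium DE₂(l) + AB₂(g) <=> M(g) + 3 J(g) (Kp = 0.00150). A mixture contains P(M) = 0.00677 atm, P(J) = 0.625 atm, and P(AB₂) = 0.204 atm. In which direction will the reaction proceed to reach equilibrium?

(DE₂ is a pure liquid — omitted from Qp.)
Qp = P(M)·P(J)³ / P(AB₂) = (0.00677)·(0.625)³ / (0.204) = 0.00810
Qp = 0.00810 > Kp = 0.00150, so the reverse reaction proceeds.

to the left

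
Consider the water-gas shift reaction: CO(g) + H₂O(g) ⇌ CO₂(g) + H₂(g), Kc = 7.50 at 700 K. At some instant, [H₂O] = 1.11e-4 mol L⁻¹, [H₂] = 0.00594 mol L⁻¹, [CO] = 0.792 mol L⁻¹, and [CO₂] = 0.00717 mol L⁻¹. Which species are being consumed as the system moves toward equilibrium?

Qc = [CO₂]·[H₂] / ([CO]·[H₂O]) = (0.00717)·(0.00594) / ((0.792)·(1.11e-4)) = 0.484
Qc = 0.484 < Kc = 7.50: net forward reaction.

CO, H₂O (reactants)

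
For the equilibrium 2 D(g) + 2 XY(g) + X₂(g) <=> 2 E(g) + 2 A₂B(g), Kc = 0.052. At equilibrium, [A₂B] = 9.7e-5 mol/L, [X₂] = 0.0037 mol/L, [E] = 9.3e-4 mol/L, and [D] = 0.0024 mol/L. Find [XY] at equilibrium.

[XY] = 0.0027 mol/L

At equilibrium, Kc = [E]²·[A₂B]² / ([D]²·[XY]²·[X₂]) = 0.052.
(9.3e-4)²·(9.7e-5)² / ((0.0024)²·([XY])²·(0.0037)) = 0.052
[XY]² = 7.34e-6 ⇒ [XY] = 0.0027 mol/L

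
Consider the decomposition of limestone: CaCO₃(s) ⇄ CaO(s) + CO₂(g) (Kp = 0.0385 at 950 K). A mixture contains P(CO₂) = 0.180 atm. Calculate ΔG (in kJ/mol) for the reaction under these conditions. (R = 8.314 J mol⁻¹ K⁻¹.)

(CaCO₃, CaO are pure solids — omitted from Qp.)
Qp = P(CO₂) = 0.180
ΔG = RT ln(Qp/Kp) = (8.314 J mol⁻¹ K⁻¹)(950 K) × ln(0.180/0.0385)
   = (7.898 kJ/mol)(1.542) = 12.2 kJ/mol
ΔG > 0, so the forward reaction is non-spontaneous (proceeds in reverse).

ΔG = 12.2 kJ/mol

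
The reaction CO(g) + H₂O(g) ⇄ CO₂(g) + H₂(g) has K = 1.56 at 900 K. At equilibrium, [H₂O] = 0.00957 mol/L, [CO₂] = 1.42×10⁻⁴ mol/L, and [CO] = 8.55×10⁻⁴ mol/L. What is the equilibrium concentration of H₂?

[H₂] = 0.0899 mol/L

At equilibrium, K = [CO₂]·[H₂] / ([CO]·[H₂O]) = 1.56.
(1.42×10⁻⁴)·([H₂]) / ((8.55×10⁻⁴)·(0.00957)) = 1.56
[H₂] = 0.0899 mol/L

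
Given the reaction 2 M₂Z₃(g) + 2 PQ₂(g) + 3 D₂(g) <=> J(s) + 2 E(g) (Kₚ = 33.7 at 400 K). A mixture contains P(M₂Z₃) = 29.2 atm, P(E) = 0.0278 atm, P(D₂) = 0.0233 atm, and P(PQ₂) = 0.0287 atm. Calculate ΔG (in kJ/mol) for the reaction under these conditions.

ΔG = 3.15 kJ/mol

(J is a pure solid — omitted from Qₚ.)
Qₚ = P(E)² / (P(M₂Z₃)²·P(PQ₂)²·P(D₂)³) = (0.0278)² / ((29.2)²·(0.0287)²·(0.0233)³) = 87.0
ΔG = RT ln(Qₚ/Kₚ) = (8.314 J mol⁻¹ K⁻¹)(400 K) × ln(87.0/33.7)
   = (3.326 kJ/mol)(0.9484) = 3.15 kJ/mol
ΔG > 0, so the forward reaction is non-spontaneous (proceeds in reverse).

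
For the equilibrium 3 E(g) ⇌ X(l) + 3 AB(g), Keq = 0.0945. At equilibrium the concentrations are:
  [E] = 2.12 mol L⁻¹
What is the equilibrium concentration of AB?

(X is a pure liquid — omitted from Keq.)
At equilibrium, Keq = [AB]³ / [E]³ = 0.0945.
([AB])³ / (2.12)³ = 0.0945
[AB]³ = 0.900 ⇒ [AB] = 0.966 mol L⁻¹

[AB] = 0.966 mol L⁻¹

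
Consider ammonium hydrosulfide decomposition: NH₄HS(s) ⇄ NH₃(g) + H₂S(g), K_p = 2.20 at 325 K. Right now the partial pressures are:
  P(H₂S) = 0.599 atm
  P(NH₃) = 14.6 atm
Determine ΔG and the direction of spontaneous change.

ΔG = 3.73 kJ/mol; the forward reaction is non-spontaneous

(NH₄HS is a pure solid — omitted from Q_p.)
Q_p = P(NH₃)·P(H₂S) = (14.6)·(0.599) = 8.75
ΔG = RT ln(Q_p/K_p) = (8.314 J mol⁻¹ K⁻¹)(325 K) × ln(8.75/2.20)
   = (2.702 kJ/mol)(1.381) = 3.73 kJ/mol
ΔG > 0, so the forward reaction is non-spontaneous (proceeds in reverse).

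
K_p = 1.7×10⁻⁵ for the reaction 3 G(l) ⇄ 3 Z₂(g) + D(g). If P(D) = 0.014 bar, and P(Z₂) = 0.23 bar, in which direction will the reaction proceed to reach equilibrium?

toward reactants

(G is a pure liquid — omitted from Q_p.)
Q_p = P(Z₂)³·P(D) = (0.23)³·(0.014) = 1.7×10⁻⁴
Q_p = 1.7×10⁻⁴ > K_p = 1.7×10⁻⁵, so the reverse reaction proceeds.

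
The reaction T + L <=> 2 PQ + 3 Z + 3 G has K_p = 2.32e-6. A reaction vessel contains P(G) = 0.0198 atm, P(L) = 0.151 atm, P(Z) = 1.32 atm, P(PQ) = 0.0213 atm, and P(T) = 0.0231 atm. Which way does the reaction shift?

Q_p = P(PQ)²·P(Z)³·P(G)³ / (P(T)·P(L)) = (0.0213)²·(1.32)³·(0.0198)³ / ((0.0231)·(0.151)) = 2.32e-6
Q_p = 2.32e-6 = K_p, so the system is already at equilibrium.

no net change (already at equilibrium)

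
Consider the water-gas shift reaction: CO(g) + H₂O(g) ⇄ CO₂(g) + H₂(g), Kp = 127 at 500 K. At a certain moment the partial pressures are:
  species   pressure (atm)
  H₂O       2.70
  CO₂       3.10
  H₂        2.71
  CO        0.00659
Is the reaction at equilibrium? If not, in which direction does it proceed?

Qp = P(CO₂)·P(H₂) / (P(CO)·P(H₂O)) = (3.10)·(2.71) / ((0.00659)·(2.70)) = 472
Qp = 472 > Kp = 127, so the reverse reaction proceeds.

to the left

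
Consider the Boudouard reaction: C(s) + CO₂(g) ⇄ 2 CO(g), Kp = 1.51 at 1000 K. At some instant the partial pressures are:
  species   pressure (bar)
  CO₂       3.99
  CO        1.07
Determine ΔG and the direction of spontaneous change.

ΔG = -13.8 kJ/mol; the forward reaction is spontaneous

(C is a pure solid — omitted from Qp.)
Qp = P(CO)² / P(CO₂) = (1.07)² / (3.99) = 0.287
ΔG = RT ln(Qp/Kp) = (8.314 J mol⁻¹ K⁻¹)(1000 K) × ln(0.287/1.51)
   = (8.314 kJ/mol)(-1.660) = -13.8 kJ/mol
ΔG < 0, so the forward reaction is spontaneous (proceeds forward).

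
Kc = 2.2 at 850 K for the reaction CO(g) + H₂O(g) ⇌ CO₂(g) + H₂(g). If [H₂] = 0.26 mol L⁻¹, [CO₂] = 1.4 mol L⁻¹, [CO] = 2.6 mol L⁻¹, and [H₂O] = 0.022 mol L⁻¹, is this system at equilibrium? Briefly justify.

no; Q > K, reaction proceeds in reverse

Qc = [CO₂]·[H₂] / ([CO]·[H₂O]) = (1.4)·(0.26) / ((2.6)·(0.022)) = 6.4
Qc = 6.4 > Kc = 2.2: net reverse reaction.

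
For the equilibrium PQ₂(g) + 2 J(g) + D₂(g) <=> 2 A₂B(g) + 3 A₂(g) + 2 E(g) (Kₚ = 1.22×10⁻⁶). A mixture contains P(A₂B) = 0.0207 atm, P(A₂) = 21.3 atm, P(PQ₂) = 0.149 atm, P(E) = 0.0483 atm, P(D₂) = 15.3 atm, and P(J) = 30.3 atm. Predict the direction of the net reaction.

toward reactants

Qₚ = P(A₂B)²·P(A₂)³·P(E)² / (P(PQ₂)·P(J)²·P(D₂)) = (0.0207)²·(21.3)³·(0.0483)² / ((0.149)·(30.3)²·(15.3)) = 4.62×10⁻⁶
Qₚ = 4.62×10⁻⁶ > Kₚ = 1.22×10⁻⁶, so the reverse reaction proceeds.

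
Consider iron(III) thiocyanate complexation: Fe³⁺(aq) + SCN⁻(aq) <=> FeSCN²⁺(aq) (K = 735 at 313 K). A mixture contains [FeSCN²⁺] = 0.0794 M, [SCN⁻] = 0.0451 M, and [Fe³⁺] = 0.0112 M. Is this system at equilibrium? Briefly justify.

Q = [FeSCN²⁺] / ([Fe³⁺]·[SCN⁻]) = (0.0794) / ((0.0112)·(0.0451)) = 157
Q = 157 < K = 735: net forward reaction.

no; Q < K, reaction proceeds forward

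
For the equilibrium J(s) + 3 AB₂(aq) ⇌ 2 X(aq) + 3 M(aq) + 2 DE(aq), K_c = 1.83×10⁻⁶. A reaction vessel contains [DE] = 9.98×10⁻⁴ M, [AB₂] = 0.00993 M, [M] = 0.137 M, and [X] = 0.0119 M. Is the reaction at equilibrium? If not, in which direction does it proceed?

(J is a pure solid — omitted from Q_c.)
Q_c = [X]²·[M]³·[DE]² / [AB₂]³ = (0.0119)²·(0.137)³·(9.98×10⁻⁴)² / (0.00993)³ = 3.70×10⁻⁷
Q_c = 3.70×10⁻⁷ < K_c = 1.83×10⁻⁶, so the forward reaction proceeds.

to the right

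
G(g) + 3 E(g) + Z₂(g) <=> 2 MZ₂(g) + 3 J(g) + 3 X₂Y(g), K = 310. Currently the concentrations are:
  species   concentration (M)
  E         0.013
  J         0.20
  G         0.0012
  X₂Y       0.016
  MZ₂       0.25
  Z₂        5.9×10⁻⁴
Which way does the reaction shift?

Q = [MZ₂]²·[J]³·[X₂Y]³ / ([G]·[E]³·[Z₂]) = (0.25)²·(0.20)³·(0.016)³ / ((0.0012)·(0.013)³·(5.9×10⁻⁴)) = 1300
Q = 1300 > K = 310, so the reverse reaction proceeds.

to the left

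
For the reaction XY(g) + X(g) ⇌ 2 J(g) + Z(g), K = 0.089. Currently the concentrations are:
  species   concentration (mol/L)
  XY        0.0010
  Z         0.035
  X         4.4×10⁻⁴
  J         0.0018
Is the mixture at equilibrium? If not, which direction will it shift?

no; Q > K, reaction proceeds in reverse

Q = [J]²·[Z] / ([XY]·[X]) = (0.0018)²·(0.035) / ((0.0010)·(4.4×10⁻⁴)) = 0.26
Q = 0.26 > K = 0.089: net reverse reaction.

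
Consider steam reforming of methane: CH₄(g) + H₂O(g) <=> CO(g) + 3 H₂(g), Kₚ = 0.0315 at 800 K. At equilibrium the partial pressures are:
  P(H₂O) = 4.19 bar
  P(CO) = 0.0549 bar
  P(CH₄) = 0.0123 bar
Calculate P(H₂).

P(H₂) = 0.309 bar

At equilibrium, Kₚ = P(CO)·P(H₂)³ / (P(CH₄)·P(H₂O)) = 0.0315.
(0.0549)·(P(H₂))³ / ((0.0123)·(4.19)) = 0.0315
P(H₂)³ = 0.0296 ⇒ P(H₂) = 0.309 bar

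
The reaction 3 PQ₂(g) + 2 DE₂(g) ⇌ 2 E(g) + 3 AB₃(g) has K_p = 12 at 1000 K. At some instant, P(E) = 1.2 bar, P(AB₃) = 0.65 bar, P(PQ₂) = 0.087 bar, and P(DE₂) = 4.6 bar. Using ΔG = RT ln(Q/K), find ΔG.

Q_p = P(E)²·P(AB₃)³ / (P(PQ₂)³·P(DE₂)²) = (1.2)²·(0.65)³ / ((0.087)³·(4.6)²) = 28.4
ΔG = RT ln(Q_p/K_p) = (8.314 J mol⁻¹ K⁻¹)(1000 K) × ln(28.4/12)
   = (8.314 kJ/mol)(0.8615) = 7.16 kJ/mol
ΔG > 0, so the forward reaction is non-spontaneous (proceeds in reverse).

ΔG = 7.16 kJ/mol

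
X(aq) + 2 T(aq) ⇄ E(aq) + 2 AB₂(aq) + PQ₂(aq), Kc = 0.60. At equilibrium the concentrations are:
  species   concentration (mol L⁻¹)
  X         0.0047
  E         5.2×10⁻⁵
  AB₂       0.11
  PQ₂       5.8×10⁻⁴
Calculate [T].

[T] = 3.6×10⁻⁴ mol L⁻¹

At equilibrium, Kc = [E]·[AB₂]²·[PQ₂] / ([X]·[T]²) = 0.60.
(5.2×10⁻⁵)·(0.11)²·(5.8×10⁻⁴) / ((0.0047)·([T])²) = 0.60
[T]² = 1.29×10⁻⁷ ⇒ [T] = 3.6×10⁻⁴ mol L⁻¹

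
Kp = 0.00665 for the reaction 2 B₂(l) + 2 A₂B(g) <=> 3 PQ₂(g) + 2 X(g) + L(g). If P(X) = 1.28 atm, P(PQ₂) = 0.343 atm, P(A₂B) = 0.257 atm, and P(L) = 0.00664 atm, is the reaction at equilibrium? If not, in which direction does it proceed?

at equilibrium

(B₂ is a pure liquid — omitted from Qp.)
Qp = P(PQ₂)³·P(X)²·P(L) / P(A₂B)² = (0.343)³·(1.28)²·(0.00664) / (0.257)² = 0.00665
Qp = 0.00665 = Kp, so the system is already at equilibrium.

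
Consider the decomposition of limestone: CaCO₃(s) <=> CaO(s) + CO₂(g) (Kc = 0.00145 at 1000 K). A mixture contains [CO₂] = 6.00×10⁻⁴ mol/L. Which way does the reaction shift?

(CaCO₃, CaO are pure solids — omitted from Qc.)
Qc = [CO₂] = 6.00×10⁻⁴
Qc = 6.00×10⁻⁴ < Kc = 0.00145, so the forward reaction proceeds.

in the forward direction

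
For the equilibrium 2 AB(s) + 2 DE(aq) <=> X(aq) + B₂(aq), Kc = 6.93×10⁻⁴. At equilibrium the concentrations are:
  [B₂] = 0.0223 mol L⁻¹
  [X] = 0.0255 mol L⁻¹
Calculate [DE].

[DE] = 0.906 mol L⁻¹

(AB is a pure solid — omitted from Kc.)
At equilibrium, Kc = [X]·[B₂] / [DE]² = 6.93×10⁻⁴.
(0.0255)·(0.0223) / ([DE])² = 6.93×10⁻⁴
[DE]² = 0.821 ⇒ [DE] = 0.906 mol L⁻¹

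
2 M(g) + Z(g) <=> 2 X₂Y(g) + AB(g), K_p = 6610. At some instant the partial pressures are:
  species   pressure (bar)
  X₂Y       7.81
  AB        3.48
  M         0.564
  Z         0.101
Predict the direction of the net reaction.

Q_p = P(X₂Y)²·P(AB) / (P(M)²·P(Z)) = (7.81)²·(3.48) / ((0.564)²·(0.101)) = 6610
Q_p = 6610 = K_p, so the system is already at equilibrium.

neither direction; the system is at equilibrium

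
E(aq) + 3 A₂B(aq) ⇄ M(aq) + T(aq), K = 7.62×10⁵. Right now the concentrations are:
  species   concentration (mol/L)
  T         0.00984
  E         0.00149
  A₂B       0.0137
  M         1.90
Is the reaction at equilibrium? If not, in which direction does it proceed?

Q = [M]·[T] / ([E]·[A₂B]³) = (1.90)·(0.00984) / ((0.00149)·(0.0137)³) = 4.88×10⁶
Q = 4.88×10⁶ > K = 7.62×10⁵, so the reverse reaction proceeds.

toward reactants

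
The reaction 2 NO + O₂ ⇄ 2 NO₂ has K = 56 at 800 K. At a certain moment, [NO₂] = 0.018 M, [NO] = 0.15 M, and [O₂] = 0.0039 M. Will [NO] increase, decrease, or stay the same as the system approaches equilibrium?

decrease

Q = [NO₂]² / ([NO]²·[O₂]) = (0.018)² / ((0.15)²·(0.0039)) = 3.7
Q = 3.7 < K = 56: net forward reaction.
NO is a reactant, so it decreases.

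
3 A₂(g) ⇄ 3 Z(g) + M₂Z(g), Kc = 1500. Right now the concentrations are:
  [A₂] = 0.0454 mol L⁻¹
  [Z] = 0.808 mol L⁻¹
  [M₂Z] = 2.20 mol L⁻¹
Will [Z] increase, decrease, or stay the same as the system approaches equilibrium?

decrease

Qc = [Z]³·[M₂Z] / [A₂]³ = (0.808)³·(2.20) / (0.0454)³ = 12400
Qc = 12400 > Kc = 1500: net reverse reaction.
Z is a product, so it decreases.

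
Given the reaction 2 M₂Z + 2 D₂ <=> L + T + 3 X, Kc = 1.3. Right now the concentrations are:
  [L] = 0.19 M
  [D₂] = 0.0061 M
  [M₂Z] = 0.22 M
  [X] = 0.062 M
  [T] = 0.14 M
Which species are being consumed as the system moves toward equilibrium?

L, T, X (products)

Qc = [L]·[T]·[X]³ / ([M₂Z]²·[D₂]²) = (0.19)·(0.14)·(0.062)³ / ((0.22)²·(0.0061)²) = 3.5
Qc = 3.5 > Kc = 1.3: net reverse reaction.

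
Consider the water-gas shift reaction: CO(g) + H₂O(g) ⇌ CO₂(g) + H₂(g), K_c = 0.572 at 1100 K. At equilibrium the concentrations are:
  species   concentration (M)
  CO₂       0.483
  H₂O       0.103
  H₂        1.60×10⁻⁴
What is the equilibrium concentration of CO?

At equilibrium, K_c = [CO₂]·[H₂] / ([CO]·[H₂O]) = 0.572.
(0.483)·(1.60×10⁻⁴) / (([CO])·(0.103)) = 0.572
[CO] = 0.00131 M

[CO] = 0.00131 M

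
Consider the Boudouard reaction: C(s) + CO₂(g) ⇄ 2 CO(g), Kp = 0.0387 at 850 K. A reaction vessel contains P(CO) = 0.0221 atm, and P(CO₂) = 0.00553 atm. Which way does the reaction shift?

(C is a pure solid — omitted from Qp.)
Qp = P(CO)² / P(CO₂) = (0.0221)² / (0.00553) = 0.0883
Qp = 0.0883 > Kp = 0.0387, so the reverse reaction proceeds.

to the left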